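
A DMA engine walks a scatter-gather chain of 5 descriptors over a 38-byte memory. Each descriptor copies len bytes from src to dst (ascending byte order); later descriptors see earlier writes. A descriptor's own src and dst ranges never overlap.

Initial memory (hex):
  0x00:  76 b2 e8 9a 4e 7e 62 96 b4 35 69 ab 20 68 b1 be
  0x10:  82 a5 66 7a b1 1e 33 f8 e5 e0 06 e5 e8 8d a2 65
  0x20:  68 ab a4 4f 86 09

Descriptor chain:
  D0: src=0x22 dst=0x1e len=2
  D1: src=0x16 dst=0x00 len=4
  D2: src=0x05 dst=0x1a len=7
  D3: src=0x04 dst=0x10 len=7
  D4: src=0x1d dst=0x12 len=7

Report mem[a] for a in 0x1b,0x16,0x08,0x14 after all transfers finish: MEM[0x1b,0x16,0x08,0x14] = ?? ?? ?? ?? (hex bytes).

MEM[0x1b,0x16,0x08,0x14] = 62 ab b4 69

  after D0: wrote 2B at 0x1e = a44f
  after D1: wrote 4B at 0x00 = 33f8e5e0
  after D2: wrote 7B at 0x1a = 7e6296b43569ab
  after D3: wrote 7B at 0x10 = 4e7e6296b43569
  after D4: wrote 7B at 0x12 = b43569ababa44f
query mem[0x1b]=0x62, mem[0x16]=0xab, mem[0x08]=0xb4, mem[0x14]=0x69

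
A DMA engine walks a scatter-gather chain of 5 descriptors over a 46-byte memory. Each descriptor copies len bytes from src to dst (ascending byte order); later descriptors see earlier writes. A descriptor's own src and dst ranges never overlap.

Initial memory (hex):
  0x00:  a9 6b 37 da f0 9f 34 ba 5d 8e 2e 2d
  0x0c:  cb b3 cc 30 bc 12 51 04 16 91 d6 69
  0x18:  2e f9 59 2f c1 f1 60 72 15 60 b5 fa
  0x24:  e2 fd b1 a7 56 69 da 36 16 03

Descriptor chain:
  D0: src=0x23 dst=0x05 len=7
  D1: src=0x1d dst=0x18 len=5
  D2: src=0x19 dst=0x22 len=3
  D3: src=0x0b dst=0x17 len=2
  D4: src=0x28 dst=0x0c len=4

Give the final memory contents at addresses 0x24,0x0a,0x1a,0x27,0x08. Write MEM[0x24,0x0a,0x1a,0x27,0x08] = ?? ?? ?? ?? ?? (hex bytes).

MEM[0x24,0x0a,0x1a,0x27,0x08] = 15 56 72 a7 b1

  after D0: wrote 7B at 0x05 = fae2fdb1a75669
  after D1: wrote 5B at 0x18 = f160721560
  after D2: wrote 3B at 0x22 = 607215
  after D3: wrote 2B at 0x17 = 69cb
  after D4: wrote 4B at 0x0c = 5669da36
query mem[0x24]=0x15, mem[0x0a]=0x56, mem[0x1a]=0x72, mem[0x27]=0xa7, mem[0x08]=0xb1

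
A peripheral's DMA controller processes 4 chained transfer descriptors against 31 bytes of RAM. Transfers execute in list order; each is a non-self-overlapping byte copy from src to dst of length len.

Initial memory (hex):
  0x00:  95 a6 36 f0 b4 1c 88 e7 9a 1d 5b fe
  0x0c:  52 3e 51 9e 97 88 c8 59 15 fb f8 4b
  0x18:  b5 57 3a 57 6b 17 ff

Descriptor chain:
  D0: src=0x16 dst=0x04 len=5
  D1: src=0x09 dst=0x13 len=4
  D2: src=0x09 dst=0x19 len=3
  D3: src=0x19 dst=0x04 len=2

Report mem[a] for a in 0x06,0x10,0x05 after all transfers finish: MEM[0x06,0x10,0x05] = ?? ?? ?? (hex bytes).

  after D0: wrote 5B at 0x04 = f84bb5573a
  after D1: wrote 4B at 0x13 = 1d5bfe52
  after D2: wrote 3B at 0x19 = 1d5bfe
  after D3: wrote 2B at 0x04 = 1d5b
query mem[0x06]=0xb5, mem[0x10]=0x97, mem[0x05]=0x5b

MEM[0x06,0x10,0x05] = b5 97 5b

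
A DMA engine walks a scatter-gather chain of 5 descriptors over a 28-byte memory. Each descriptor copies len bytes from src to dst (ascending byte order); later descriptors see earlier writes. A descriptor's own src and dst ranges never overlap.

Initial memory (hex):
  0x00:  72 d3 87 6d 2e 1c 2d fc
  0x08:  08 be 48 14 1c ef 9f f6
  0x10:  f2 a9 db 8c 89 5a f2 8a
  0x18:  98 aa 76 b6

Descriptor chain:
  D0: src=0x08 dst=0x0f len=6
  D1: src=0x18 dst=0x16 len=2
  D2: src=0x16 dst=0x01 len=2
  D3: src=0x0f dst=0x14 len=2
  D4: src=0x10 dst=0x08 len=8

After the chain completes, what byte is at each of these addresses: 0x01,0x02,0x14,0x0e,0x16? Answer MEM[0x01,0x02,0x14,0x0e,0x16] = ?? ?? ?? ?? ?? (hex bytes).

MEM[0x01,0x02,0x14,0x0e,0x16] = 98 aa 08 98 98

  after D0: wrote 6B at 0x0f = 08be48141cef
  after D1: wrote 2B at 0x16 = 98aa
  after D2: wrote 2B at 0x01 = 98aa
  after D3: wrote 2B at 0x14 = 08be
  after D4: wrote 8B at 0x08 = be48141c08be98aa
query mem[0x01]=0x98, mem[0x02]=0xaa, mem[0x14]=0x08, mem[0x0e]=0x98, mem[0x16]=0x98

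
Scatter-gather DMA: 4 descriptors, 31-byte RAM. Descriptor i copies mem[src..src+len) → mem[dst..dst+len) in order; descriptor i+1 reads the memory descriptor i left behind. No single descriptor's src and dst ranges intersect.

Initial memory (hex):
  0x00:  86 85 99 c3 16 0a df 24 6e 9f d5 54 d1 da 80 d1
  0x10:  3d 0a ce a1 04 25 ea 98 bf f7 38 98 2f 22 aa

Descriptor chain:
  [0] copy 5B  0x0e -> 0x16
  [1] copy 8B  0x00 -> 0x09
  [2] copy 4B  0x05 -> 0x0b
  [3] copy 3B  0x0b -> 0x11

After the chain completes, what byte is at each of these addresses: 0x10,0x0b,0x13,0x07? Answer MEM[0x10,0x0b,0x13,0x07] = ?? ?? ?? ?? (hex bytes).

MEM[0x10,0x0b,0x13,0x07] = 24 0a 24 24

  after D0: wrote 5B at 0x16 = 80d13d0ace
  after D1: wrote 8B at 0x09 = 868599c3160adf24
  after D2: wrote 4B at 0x0b = 0adf246e
  after D3: wrote 3B at 0x11 = 0adf24
query mem[0x10]=0x24, mem[0x0b]=0x0a, mem[0x13]=0x24, mem[0x07]=0x24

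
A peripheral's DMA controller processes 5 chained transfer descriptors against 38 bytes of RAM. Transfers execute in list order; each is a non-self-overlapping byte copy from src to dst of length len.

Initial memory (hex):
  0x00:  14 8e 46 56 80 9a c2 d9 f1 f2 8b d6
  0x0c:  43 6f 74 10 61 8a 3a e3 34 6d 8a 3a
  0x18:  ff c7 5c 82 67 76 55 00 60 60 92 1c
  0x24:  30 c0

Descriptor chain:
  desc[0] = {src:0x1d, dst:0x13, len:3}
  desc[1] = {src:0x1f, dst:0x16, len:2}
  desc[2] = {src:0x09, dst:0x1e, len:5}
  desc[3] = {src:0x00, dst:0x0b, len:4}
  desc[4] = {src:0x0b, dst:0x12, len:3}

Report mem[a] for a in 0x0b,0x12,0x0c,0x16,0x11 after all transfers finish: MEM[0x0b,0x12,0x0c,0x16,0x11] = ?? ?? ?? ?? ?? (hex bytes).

#0 dst[0x13+3] := {0x76,0x55,0x00}
#1 dst[0x16+2] := {0x00,0x60}
#2 dst[0x1e+5] := {0xf2,0x8b,0xd6,0x43,0x6f}
#3 dst[0x0b+4] := {0x14,0x8e,0x46,0x56}
#4 dst[0x12+3] := {0x14,0x8e,0x46}
query mem[0x0b]=0x14, mem[0x12]=0x14, mem[0x0c]=0x8e, mem[0x16]=0x00, mem[0x11]=0x8a

MEM[0x0b,0x12,0x0c,0x16,0x11] = 14 14 8e 00 8a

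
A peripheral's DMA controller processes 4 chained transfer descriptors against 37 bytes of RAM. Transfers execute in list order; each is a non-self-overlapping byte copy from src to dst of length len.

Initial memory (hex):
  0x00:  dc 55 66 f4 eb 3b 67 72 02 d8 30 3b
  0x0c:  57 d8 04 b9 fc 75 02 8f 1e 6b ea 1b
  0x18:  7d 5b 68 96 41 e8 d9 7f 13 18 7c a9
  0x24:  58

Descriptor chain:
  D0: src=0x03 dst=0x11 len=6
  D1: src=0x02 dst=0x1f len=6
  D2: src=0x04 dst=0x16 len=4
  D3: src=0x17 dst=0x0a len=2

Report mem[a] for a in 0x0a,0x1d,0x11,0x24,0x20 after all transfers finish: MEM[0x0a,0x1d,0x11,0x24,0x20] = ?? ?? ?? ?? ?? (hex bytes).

#0 dst[0x11+6] := {0xf4,0xeb,0x3b,0x67,0x72,0x02}
#1 dst[0x1f+6] := {0x66,0xf4,0xeb,0x3b,0x67,0x72}
#2 dst[0x16+4] := {0xeb,0x3b,0x67,0x72}
#3 dst[0x0a+2] := {0x3b,0x67}
query mem[0x0a]=0x3b, mem[0x1d]=0xe8, mem[0x11]=0xf4, mem[0x24]=0x72, mem[0x20]=0xf4

MEM[0x0a,0x1d,0x11,0x24,0x20] = 3b e8 f4 72 f4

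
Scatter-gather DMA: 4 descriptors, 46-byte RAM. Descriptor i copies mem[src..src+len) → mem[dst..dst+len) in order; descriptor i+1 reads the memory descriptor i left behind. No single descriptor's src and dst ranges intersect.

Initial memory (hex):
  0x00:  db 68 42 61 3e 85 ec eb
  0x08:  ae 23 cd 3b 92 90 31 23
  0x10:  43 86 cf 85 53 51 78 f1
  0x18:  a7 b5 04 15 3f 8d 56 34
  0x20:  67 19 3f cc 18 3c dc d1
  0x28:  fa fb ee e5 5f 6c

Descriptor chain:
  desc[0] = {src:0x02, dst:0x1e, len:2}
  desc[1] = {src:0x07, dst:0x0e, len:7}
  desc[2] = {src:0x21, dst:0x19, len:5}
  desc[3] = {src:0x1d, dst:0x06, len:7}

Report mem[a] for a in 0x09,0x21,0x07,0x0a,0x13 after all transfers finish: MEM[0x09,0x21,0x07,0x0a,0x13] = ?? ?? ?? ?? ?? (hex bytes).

MEM[0x09,0x21,0x07,0x0a,0x13] = 67 19 42 19 92

[0] 0x02->0x1e len=2 : 42 61
[1] 0x07->0x0e len=7 : eb ae 23 cd 3b 92 90
[2] 0x21->0x19 len=5 : 19 3f cc 18 3c
[3] 0x1d->0x06 len=7 : 3c 42 61 67 19 3f cc
query mem[0x09]=0x67, mem[0x21]=0x19, mem[0x07]=0x42, mem[0x0a]=0x19, mem[0x13]=0x92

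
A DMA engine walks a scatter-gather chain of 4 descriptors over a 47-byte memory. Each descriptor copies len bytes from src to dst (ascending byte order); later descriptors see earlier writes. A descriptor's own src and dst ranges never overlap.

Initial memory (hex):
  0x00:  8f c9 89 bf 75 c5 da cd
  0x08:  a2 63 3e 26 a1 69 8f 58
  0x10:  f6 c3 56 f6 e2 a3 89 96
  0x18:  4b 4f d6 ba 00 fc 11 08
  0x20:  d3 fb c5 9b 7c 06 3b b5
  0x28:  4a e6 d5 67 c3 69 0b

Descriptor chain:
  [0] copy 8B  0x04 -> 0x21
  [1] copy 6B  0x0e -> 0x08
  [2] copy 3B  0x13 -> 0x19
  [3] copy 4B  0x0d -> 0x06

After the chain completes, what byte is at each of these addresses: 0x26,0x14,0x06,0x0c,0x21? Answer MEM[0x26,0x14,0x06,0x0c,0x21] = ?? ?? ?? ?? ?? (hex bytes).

MEM[0x26,0x14,0x06,0x0c,0x21] = 63 e2 f6 56 75

  after D0: wrote 8B at 0x21 = 75c5dacda2633e26
  after D1: wrote 6B at 0x08 = 8f58f6c356f6
  after D2: wrote 3B at 0x19 = f6e2a3
  after D3: wrote 4B at 0x06 = f68f58f6
query mem[0x26]=0x63, mem[0x14]=0xe2, mem[0x06]=0xf6, mem[0x0c]=0x56, mem[0x21]=0x75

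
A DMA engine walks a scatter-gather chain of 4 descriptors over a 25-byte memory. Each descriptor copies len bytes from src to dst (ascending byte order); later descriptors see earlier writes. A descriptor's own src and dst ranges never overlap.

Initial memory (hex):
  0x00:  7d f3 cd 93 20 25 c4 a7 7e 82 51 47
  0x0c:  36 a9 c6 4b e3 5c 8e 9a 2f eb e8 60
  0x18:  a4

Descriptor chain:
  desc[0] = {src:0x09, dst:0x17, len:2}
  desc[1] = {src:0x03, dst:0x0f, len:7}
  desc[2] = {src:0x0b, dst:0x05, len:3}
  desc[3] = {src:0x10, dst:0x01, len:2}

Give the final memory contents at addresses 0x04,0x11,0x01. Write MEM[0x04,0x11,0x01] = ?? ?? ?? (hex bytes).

MEM[0x04,0x11,0x01] = 20 25 20

D0: mem[0x17..0x18] <- [82 51]
D1: mem[0x0f..0x15] <- [93 20 25 c4 a7 7e 82]
D2: mem[0x05..0x07] <- [47 36 a9]
D3: mem[0x01..0x02] <- [20 25]
query mem[0x04]=0x20, mem[0x11]=0x25, mem[0x01]=0x20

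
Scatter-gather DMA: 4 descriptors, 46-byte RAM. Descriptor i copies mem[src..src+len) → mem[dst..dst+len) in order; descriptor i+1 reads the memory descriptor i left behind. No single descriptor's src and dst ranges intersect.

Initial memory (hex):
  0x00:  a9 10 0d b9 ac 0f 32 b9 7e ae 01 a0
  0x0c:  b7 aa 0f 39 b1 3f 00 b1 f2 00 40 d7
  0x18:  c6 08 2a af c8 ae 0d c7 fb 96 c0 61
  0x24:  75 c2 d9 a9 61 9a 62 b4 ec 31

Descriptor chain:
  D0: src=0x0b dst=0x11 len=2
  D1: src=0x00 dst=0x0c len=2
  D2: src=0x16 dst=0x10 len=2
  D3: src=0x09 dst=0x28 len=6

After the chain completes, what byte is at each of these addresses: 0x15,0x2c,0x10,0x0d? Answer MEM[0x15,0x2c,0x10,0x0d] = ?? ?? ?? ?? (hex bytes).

[0] 0x0b->0x11 len=2 : a0 b7
[1] 0x00->0x0c len=2 : a9 10
[2] 0x16->0x10 len=2 : 40 d7
[3] 0x09->0x28 len=6 : ae 01 a0 a9 10 0f
query mem[0x15]=0x00, mem[0x2c]=0x10, mem[0x10]=0x40, mem[0x0d]=0x10

MEM[0x15,0x2c,0x10,0x0d] = 00 10 40 10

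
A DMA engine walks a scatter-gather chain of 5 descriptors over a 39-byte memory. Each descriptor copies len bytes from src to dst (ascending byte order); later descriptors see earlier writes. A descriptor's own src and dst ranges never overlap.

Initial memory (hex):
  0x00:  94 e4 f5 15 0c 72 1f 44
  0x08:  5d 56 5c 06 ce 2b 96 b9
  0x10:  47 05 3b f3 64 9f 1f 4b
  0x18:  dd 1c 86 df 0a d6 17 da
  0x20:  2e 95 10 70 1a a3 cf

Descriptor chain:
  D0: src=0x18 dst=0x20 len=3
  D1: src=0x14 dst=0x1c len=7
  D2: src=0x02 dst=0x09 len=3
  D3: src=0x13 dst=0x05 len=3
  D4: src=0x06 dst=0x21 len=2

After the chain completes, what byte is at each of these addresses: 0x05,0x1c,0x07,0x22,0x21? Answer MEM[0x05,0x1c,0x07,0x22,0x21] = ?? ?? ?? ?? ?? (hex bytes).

MEM[0x05,0x1c,0x07,0x22,0x21] = f3 64 9f 9f 64

  after D0: wrote 3B at 0x20 = dd1c86
  after D1: wrote 7B at 0x1c = 649f1f4bdd1c86
  after D2: wrote 3B at 0x09 = f5150c
  after D3: wrote 3B at 0x05 = f3649f
  after D4: wrote 2B at 0x21 = 649f
query mem[0x05]=0xf3, mem[0x1c]=0x64, mem[0x07]=0x9f, mem[0x22]=0x9f, mem[0x21]=0x64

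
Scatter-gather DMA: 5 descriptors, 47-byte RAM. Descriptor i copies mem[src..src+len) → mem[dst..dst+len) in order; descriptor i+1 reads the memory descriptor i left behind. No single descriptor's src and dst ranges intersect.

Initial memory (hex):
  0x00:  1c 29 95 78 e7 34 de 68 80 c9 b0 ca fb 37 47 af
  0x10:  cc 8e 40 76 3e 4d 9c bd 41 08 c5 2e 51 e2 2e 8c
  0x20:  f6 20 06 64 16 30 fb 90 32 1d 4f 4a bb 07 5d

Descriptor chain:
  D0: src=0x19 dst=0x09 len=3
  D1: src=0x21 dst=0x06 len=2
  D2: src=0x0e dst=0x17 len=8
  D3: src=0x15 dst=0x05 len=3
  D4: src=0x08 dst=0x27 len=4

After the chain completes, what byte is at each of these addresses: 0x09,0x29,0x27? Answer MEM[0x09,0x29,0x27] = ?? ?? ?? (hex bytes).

#0 dst[0x09+3] := {0x08,0xc5,0x2e}
#1 dst[0x06+2] := {0x20,0x06}
#2 dst[0x17+8] := {0x47,0xaf,0xcc,0x8e,0x40,0x76,0x3e,0x4d}
#3 dst[0x05+3] := {0x4d,0x9c,0x47}
#4 dst[0x27+4] := {0x80,0x08,0xc5,0x2e}
query mem[0x09]=0x08, mem[0x29]=0xc5, mem[0x27]=0x80

MEM[0x09,0x29,0x27] = 08 c5 80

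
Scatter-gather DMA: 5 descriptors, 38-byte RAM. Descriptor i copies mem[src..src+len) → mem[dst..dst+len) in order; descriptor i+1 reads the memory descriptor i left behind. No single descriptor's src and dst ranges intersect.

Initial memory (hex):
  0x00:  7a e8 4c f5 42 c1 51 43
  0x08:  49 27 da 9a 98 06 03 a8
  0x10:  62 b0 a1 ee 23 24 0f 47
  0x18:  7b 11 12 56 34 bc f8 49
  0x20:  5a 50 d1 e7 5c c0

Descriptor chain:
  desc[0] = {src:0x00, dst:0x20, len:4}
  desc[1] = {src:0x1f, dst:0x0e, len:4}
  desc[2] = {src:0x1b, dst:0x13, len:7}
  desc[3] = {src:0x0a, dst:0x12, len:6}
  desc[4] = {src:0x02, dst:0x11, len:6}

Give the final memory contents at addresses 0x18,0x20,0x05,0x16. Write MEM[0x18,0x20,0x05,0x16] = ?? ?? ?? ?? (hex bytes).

MEM[0x18,0x20,0x05,0x16] = 7a 7a c1 43

[0] 0x00->0x20 len=4 : 7a e8 4c f5
[1] 0x1f->0x0e len=4 : 49 7a e8 4c
[2] 0x1b->0x13 len=7 : 56 34 bc f8 49 7a e8
[3] 0x0a->0x12 len=6 : da 9a 98 06 49 7a
[4] 0x02->0x11 len=6 : 4c f5 42 c1 51 43
query mem[0x18]=0x7a, mem[0x20]=0x7a, mem[0x05]=0xc1, mem[0x16]=0x43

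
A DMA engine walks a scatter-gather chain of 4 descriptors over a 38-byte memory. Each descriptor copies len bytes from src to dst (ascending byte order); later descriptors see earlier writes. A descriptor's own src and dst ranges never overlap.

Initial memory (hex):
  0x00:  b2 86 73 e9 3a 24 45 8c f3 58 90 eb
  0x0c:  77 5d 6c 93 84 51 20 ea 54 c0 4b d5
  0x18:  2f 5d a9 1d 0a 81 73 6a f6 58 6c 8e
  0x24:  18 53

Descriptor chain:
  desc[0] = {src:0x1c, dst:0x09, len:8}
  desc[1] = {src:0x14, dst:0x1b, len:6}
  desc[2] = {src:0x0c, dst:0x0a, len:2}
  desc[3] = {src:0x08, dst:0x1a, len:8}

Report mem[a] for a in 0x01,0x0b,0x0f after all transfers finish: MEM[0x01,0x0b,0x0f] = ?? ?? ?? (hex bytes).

MEM[0x01,0x0b,0x0f] = 86 f6 6c

D0: mem[0x09..0x10] <- [0a 81 73 6a f6 58 6c 8e]
D1: mem[0x1b..0x20] <- [54 c0 4b d5 2f 5d]
D2: mem[0x0a..0x0b] <- [6a f6]
D3: mem[0x1a..0x21] <- [f3 0a 6a f6 6a f6 58 6c]
query mem[0x01]=0x86, mem[0x0b]=0xf6, mem[0x0f]=0x6c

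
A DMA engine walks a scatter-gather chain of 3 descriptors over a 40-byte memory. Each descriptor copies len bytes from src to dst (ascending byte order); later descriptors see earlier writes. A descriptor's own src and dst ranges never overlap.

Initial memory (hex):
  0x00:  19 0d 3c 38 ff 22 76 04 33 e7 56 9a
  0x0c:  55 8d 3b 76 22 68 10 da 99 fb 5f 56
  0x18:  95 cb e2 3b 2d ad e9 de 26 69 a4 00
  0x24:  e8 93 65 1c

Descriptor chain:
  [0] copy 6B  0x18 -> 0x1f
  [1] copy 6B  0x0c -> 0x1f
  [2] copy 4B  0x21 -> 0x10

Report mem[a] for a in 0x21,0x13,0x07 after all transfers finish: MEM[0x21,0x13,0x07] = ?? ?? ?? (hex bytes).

#0 dst[0x1f+6] := {0x95,0xcb,0xe2,0x3b,0x2d,0xad}
#1 dst[0x1f+6] := {0x55,0x8d,0x3b,0x76,0x22,0x68}
#2 dst[0x10+4] := {0x3b,0x76,0x22,0x68}
query mem[0x21]=0x3b, mem[0x13]=0x68, mem[0x07]=0x04

MEM[0x21,0x13,0x07] = 3b 68 04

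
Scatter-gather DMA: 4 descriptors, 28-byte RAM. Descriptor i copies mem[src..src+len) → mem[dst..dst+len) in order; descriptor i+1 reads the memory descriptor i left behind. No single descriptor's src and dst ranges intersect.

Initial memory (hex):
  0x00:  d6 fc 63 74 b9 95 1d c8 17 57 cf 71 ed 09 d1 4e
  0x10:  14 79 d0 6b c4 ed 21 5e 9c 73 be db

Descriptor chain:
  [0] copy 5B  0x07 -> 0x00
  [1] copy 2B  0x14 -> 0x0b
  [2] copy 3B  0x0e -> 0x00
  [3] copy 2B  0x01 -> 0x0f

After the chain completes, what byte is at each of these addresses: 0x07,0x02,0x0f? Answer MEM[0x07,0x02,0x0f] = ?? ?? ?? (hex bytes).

#0 dst[0x00+5] := {0xc8,0x17,0x57,0xcf,0x71}
#1 dst[0x0b+2] := {0xc4,0xed}
#2 dst[0x00+3] := {0xd1,0x4e,0x14}
#3 dst[0x0f+2] := {0x4e,0x14}
query mem[0x07]=0xc8, mem[0x02]=0x14, mem[0x0f]=0x4e

MEM[0x07,0x02,0x0f] = c8 14 4e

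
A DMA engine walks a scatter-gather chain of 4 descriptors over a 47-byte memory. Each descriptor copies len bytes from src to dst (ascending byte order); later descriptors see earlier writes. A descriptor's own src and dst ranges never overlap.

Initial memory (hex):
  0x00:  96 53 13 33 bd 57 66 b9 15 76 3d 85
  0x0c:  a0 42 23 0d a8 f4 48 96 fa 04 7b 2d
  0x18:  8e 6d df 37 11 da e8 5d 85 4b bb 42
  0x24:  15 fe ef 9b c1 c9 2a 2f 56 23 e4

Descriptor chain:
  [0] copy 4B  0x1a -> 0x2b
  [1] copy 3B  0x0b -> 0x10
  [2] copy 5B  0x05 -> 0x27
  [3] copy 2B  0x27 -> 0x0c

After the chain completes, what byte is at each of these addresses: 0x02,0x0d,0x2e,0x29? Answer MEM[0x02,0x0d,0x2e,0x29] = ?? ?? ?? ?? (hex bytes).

MEM[0x02,0x0d,0x2e,0x29] = 13 66 da b9

  after D0: wrote 4B at 0x2b = df3711da
  after D1: wrote 3B at 0x10 = 85a042
  after D2: wrote 5B at 0x27 = 5766b91576
  after D3: wrote 2B at 0x0c = 5766
query mem[0x02]=0x13, mem[0x0d]=0x66, mem[0x2e]=0xda, mem[0x29]=0xb9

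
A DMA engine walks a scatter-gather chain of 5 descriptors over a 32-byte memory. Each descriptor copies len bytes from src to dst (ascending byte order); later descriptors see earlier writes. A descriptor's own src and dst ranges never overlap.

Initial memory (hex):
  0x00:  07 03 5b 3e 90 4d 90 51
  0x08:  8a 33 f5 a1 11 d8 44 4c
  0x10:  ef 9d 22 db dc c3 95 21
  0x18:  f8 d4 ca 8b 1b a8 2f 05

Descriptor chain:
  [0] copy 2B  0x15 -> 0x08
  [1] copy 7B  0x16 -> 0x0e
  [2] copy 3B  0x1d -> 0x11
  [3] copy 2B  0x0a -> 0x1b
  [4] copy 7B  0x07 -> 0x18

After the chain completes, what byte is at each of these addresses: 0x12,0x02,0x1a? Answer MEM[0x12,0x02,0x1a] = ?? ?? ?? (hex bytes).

  after D0: wrote 2B at 0x08 = c395
  after D1: wrote 7B at 0x0e = 9521f8d4ca8b1b
  after D2: wrote 3B at 0x11 = a82f05
  after D3: wrote 2B at 0x1b = f5a1
  after D4: wrote 7B at 0x18 = 51c395f5a111d8
query mem[0x12]=0x2f, mem[0x02]=0x5b, mem[0x1a]=0x95

MEM[0x12,0x02,0x1a] = 2f 5b 95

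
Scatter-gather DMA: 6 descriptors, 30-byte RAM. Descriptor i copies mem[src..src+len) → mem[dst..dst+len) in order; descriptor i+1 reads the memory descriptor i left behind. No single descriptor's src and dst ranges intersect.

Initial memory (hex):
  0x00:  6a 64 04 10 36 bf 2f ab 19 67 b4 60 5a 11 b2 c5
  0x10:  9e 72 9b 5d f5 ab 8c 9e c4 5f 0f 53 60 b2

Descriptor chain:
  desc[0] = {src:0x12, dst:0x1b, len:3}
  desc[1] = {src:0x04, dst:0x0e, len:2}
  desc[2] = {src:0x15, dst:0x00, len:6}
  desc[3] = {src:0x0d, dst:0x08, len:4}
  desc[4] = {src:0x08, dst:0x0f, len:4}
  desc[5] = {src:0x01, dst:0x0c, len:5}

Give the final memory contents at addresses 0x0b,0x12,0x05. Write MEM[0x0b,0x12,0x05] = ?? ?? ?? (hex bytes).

MEM[0x0b,0x12,0x05] = 9e 9e 0f

#0 dst[0x1b+3] := {0x9b,0x5d,0xf5}
#1 dst[0x0e+2] := {0x36,0xbf}
#2 dst[0x00+6] := {0xab,0x8c,0x9e,0xc4,0x5f,0x0f}
#3 dst[0x08+4] := {0x11,0x36,0xbf,0x9e}
#4 dst[0x0f+4] := {0x11,0x36,0xbf,0x9e}
#5 dst[0x0c+5] := {0x8c,0x9e,0xc4,0x5f,0x0f}
query mem[0x0b]=0x9e, mem[0x12]=0x9e, mem[0x05]=0x0f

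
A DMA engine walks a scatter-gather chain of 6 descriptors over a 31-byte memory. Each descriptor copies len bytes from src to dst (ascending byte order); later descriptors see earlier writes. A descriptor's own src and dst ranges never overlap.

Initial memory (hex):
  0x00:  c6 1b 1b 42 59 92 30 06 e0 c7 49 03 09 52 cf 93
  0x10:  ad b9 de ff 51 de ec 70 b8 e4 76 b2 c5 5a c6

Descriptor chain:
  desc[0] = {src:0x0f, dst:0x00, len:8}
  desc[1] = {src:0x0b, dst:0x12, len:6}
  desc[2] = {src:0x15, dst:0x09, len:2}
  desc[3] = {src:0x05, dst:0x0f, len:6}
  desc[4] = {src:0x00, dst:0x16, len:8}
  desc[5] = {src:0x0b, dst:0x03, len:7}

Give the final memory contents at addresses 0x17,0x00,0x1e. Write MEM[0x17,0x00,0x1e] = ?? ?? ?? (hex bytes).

MEM[0x17,0x00,0x1e] = ad 93 c6

[0] 0x0f->0x00 len=8 : 93 ad b9 de ff 51 de ec
[1] 0x0b->0x12 len=6 : 03 09 52 cf 93 ad
[2] 0x15->0x09 len=2 : cf 93
[3] 0x05->0x0f len=6 : 51 de ec e0 cf 93
[4] 0x00->0x16 len=8 : 93 ad b9 de ff 51 de ec
[5] 0x0b->0x03 len=7 : 03 09 52 cf 51 de ec
query mem[0x17]=0xad, mem[0x00]=0x93, mem[0x1e]=0xc6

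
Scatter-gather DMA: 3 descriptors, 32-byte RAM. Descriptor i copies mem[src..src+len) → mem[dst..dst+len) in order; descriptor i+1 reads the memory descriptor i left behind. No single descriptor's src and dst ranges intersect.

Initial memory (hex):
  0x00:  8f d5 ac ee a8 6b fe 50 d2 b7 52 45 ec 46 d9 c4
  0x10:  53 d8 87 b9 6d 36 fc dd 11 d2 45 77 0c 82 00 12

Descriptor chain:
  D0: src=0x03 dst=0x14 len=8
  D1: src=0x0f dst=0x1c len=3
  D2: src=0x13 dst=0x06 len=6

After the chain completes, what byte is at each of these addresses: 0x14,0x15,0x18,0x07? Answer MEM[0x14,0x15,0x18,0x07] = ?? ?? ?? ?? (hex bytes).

MEM[0x14,0x15,0x18,0x07] = ee a8 50 ee

D0: mem[0x14..0x1b] <- [ee a8 6b fe 50 d2 b7 52]
D1: mem[0x1c..0x1e] <- [c4 53 d8]
D2: mem[0x06..0x0b] <- [b9 ee a8 6b fe 50]
query mem[0x14]=0xee, mem[0x15]=0xa8, mem[0x18]=0x50, mem[0x07]=0xee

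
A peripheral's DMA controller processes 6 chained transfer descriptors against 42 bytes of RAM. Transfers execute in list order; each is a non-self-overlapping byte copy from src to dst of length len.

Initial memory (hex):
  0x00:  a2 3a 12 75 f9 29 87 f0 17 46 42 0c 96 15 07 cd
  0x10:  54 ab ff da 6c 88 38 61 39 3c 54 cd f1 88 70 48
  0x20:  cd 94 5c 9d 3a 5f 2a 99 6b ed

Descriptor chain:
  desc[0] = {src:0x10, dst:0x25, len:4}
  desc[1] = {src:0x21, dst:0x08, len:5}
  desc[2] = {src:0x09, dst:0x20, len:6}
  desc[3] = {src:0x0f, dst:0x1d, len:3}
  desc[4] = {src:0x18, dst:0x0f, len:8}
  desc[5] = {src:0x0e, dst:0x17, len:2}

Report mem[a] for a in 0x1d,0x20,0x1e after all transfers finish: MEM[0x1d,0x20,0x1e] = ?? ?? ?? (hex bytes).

#0 dst[0x25+4] := {0x54,0xab,0xff,0xda}
#1 dst[0x08+5] := {0x94,0x5c,0x9d,0x3a,0x54}
#2 dst[0x20+6] := {0x5c,0x9d,0x3a,0x54,0x15,0x07}
#3 dst[0x1d+3] := {0xcd,0x54,0xab}
#4 dst[0x0f+8] := {0x39,0x3c,0x54,0xcd,0xf1,0xcd,0x54,0xab}
#5 dst[0x17+2] := {0x07,0x39}
query mem[0x1d]=0xcd, mem[0x20]=0x5c, mem[0x1e]=0x54

MEM[0x1d,0x20,0x1e] = cd 5c 54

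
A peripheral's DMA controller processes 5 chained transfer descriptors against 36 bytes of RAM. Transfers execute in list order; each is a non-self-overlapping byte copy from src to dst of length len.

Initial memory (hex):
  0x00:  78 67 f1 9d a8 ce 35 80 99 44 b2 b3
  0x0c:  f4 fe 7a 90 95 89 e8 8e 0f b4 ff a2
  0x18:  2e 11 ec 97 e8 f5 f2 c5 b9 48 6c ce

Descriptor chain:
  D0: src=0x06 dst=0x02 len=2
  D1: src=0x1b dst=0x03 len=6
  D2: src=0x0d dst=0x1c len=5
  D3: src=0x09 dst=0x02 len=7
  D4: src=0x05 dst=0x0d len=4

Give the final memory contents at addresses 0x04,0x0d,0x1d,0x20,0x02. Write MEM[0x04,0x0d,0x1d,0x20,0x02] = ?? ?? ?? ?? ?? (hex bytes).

D0: mem[0x02..0x03] <- [35 80]
D1: mem[0x03..0x08] <- [97 e8 f5 f2 c5 b9]
D2: mem[0x1c..0x20] <- [fe 7a 90 95 89]
D3: mem[0x02..0x08] <- [44 b2 b3 f4 fe 7a 90]
D4: mem[0x0d..0x10] <- [f4 fe 7a 90]
query mem[0x04]=0xb3, mem[0x0d]=0xf4, mem[0x1d]=0x7a, mem[0x20]=0x89, mem[0x02]=0x44

MEM[0x04,0x0d,0x1d,0x20,0x02] = b3 f4 7a 89 44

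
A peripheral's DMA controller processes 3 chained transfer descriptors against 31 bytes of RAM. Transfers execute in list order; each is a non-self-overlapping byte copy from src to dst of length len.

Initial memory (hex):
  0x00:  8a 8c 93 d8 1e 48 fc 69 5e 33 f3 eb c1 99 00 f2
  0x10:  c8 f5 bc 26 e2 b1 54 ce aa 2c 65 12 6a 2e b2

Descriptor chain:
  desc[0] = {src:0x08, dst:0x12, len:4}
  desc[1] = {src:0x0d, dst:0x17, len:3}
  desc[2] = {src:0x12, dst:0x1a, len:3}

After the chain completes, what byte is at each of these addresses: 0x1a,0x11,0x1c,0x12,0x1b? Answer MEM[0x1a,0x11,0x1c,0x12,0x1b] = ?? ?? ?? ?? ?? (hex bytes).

  after D0: wrote 4B at 0x12 = 5e33f3eb
  after D1: wrote 3B at 0x17 = 9900f2
  after D2: wrote 3B at 0x1a = 5e33f3
query mem[0x1a]=0x5e, mem[0x11]=0xf5, mem[0x1c]=0xf3, mem[0x12]=0x5e, mem[0x1b]=0x33

MEM[0x1a,0x11,0x1c,0x12,0x1b] = 5e f5 f3 5e 33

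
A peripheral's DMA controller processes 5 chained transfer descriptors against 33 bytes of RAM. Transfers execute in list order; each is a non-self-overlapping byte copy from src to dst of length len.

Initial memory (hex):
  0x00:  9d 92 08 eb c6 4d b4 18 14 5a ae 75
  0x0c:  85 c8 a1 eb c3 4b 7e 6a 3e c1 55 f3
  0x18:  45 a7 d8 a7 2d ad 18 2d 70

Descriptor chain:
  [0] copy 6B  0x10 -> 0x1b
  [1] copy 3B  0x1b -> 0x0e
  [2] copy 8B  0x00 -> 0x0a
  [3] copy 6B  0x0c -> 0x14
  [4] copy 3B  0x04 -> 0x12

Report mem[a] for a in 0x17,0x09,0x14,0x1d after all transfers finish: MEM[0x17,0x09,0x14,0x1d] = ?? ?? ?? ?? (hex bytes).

MEM[0x17,0x09,0x14,0x1d] = 4d 5a b4 7e

  after D0: wrote 6B at 0x1b = c34b7e6a3ec1
  after D1: wrote 3B at 0x0e = c34b7e
  after D2: wrote 8B at 0x0a = 9d9208ebc64db418
  after D3: wrote 6B at 0x14 = 08ebc64db418
  after D4: wrote 3B at 0x12 = c64db4
query mem[0x17]=0x4d, mem[0x09]=0x5a, mem[0x14]=0xb4, mem[0x1d]=0x7e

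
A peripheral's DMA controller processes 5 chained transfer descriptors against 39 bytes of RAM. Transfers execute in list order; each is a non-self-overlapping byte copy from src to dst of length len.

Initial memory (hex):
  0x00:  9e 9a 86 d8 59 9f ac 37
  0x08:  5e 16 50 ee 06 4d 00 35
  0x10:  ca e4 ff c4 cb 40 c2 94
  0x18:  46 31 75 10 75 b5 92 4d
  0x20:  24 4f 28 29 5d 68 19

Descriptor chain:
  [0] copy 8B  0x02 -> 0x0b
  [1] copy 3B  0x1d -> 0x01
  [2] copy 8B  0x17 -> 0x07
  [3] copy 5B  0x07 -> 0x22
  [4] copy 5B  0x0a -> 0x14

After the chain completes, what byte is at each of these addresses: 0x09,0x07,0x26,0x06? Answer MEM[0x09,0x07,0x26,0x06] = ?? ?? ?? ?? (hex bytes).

MEM[0x09,0x07,0x26,0x06] = 31 94 10 ac

#0 dst[0x0b+8] := {0x86,0xd8,0x59,0x9f,0xac,0x37,0x5e,0x16}
#1 dst[0x01+3] := {0xb5,0x92,0x4d}
#2 dst[0x07+8] := {0x94,0x46,0x31,0x75,0x10,0x75,0xb5,0x92}
#3 dst[0x22+5] := {0x94,0x46,0x31,0x75,0x10}
#4 dst[0x14+5] := {0x75,0x10,0x75,0xb5,0x92}
query mem[0x09]=0x31, mem[0x07]=0x94, mem[0x26]=0x10, mem[0x06]=0xac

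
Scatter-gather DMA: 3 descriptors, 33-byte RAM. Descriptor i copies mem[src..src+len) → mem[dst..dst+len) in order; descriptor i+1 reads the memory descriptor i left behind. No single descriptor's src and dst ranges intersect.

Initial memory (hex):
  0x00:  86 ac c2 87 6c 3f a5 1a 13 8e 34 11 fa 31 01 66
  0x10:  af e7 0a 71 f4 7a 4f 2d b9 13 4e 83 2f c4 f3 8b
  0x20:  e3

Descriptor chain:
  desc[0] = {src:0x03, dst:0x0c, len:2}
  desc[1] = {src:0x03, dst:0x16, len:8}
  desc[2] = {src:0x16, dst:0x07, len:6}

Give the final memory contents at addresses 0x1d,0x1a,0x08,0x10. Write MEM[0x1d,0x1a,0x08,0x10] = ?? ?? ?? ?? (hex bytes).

[0] 0x03->0x0c len=2 : 87 6c
[1] 0x03->0x16 len=8 : 87 6c 3f a5 1a 13 8e 34
[2] 0x16->0x07 len=6 : 87 6c 3f a5 1a 13
query mem[0x1d]=0x34, mem[0x1a]=0x1a, mem[0x08]=0x6c, mem[0x10]=0xaf

MEM[0x1d,0x1a,0x08,0x10] = 34 1a 6c af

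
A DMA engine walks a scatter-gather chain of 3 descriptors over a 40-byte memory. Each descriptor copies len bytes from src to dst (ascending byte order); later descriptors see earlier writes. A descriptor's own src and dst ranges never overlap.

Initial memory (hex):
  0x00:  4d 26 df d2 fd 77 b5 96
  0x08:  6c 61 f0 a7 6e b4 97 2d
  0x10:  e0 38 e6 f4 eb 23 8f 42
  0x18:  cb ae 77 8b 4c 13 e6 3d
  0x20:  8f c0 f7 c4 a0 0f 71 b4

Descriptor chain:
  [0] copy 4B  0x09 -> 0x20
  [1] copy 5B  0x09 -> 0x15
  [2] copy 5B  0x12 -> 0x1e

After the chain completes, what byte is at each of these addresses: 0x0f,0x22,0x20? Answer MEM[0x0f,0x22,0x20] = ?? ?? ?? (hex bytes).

D0: mem[0x20..0x23] <- [61 f0 a7 6e]
D1: mem[0x15..0x19] <- [61 f0 a7 6e b4]
D2: mem[0x1e..0x22] <- [e6 f4 eb 61 f0]
query mem[0x0f]=0x2d, mem[0x22]=0xf0, mem[0x20]=0xeb

MEM[0x0f,0x22,0x20] = 2d f0 eb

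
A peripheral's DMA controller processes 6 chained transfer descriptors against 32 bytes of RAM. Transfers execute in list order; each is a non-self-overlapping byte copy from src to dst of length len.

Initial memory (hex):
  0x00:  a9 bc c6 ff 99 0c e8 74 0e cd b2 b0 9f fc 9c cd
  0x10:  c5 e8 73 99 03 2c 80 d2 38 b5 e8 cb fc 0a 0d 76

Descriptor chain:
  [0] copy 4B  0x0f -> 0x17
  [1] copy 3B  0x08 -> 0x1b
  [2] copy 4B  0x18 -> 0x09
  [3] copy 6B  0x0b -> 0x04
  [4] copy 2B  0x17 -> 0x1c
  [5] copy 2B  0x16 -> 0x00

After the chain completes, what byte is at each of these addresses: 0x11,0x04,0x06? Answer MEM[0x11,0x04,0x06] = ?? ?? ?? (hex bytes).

MEM[0x11,0x04,0x06] = e8 73 fc

D0: mem[0x17..0x1a] <- [cd c5 e8 73]
D1: mem[0x1b..0x1d] <- [0e cd b2]
D2: mem[0x09..0x0c] <- [c5 e8 73 0e]
D3: mem[0x04..0x09] <- [73 0e fc 9c cd c5]
D4: mem[0x1c..0x1d] <- [cd c5]
D5: mem[0x00..0x01] <- [80 cd]
query mem[0x11]=0xe8, mem[0x04]=0x73, mem[0x06]=0xfc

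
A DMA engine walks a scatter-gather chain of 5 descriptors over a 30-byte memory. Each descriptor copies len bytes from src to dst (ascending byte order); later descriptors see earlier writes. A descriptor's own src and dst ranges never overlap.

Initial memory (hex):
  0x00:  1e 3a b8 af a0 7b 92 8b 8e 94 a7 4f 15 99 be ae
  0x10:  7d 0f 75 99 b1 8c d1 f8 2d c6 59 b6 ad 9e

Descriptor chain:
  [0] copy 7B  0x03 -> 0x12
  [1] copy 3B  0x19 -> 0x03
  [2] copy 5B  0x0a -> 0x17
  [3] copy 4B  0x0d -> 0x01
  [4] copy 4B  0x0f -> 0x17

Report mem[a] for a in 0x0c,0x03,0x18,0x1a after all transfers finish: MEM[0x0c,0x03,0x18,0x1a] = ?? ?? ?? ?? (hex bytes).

#0 dst[0x12+7] := {0xaf,0xa0,0x7b,0x92,0x8b,0x8e,0x94}
#1 dst[0x03+3] := {0xc6,0x59,0xb6}
#2 dst[0x17+5] := {0xa7,0x4f,0x15,0x99,0xbe}
#3 dst[0x01+4] := {0x99,0xbe,0xae,0x7d}
#4 dst[0x17+4] := {0xae,0x7d,0x0f,0xaf}
query mem[0x0c]=0x15, mem[0x03]=0xae, mem[0x18]=0x7d, mem[0x1a]=0xaf

MEM[0x0c,0x03,0x18,0x1a] = 15 ae 7d af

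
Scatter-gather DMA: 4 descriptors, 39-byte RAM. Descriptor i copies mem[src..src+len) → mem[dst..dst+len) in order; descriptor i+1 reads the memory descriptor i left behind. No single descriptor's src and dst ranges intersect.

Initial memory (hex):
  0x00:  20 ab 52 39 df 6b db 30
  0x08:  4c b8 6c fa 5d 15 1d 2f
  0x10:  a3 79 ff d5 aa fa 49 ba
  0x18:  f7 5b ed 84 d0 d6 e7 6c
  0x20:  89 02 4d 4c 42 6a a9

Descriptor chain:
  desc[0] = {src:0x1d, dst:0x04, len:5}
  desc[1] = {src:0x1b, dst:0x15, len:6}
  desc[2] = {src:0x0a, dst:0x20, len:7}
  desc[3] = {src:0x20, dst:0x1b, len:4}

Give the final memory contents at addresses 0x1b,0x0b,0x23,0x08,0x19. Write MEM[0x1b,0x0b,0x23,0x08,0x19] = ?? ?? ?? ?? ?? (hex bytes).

D0: mem[0x04..0x08] <- [d6 e7 6c 89 02]
D1: mem[0x15..0x1a] <- [84 d0 d6 e7 6c 89]
D2: mem[0x20..0x26] <- [6c fa 5d 15 1d 2f a3]
D3: mem[0x1b..0x1e] <- [6c fa 5d 15]
query mem[0x1b]=0x6c, mem[0x0b]=0xfa, mem[0x23]=0x15, mem[0x08]=0x02, mem[0x19]=0x6c

MEM[0x1b,0x0b,0x23,0x08,0x19] = 6c fa 15 02 6c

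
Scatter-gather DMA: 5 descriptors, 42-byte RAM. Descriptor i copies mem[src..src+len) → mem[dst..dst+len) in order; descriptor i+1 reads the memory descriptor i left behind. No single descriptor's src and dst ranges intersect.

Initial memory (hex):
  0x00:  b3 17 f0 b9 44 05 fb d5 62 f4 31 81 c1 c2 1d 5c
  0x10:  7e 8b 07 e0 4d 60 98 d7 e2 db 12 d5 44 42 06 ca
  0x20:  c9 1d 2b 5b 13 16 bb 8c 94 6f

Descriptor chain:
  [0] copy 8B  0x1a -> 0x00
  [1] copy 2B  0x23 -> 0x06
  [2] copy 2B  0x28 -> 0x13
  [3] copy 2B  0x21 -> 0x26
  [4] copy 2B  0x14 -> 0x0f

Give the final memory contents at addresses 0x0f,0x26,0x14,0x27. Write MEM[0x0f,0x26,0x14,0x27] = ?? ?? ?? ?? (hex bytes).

D0: mem[0x00..0x07] <- [12 d5 44 42 06 ca c9 1d]
D1: mem[0x06..0x07] <- [5b 13]
D2: mem[0x13..0x14] <- [94 6f]
D3: mem[0x26..0x27] <- [1d 2b]
D4: mem[0x0f..0x10] <- [6f 60]
query mem[0x0f]=0x6f, mem[0x26]=0x1d, mem[0x14]=0x6f, mem[0x27]=0x2b

MEM[0x0f,0x26,0x14,0x27] = 6f 1d 6f 2b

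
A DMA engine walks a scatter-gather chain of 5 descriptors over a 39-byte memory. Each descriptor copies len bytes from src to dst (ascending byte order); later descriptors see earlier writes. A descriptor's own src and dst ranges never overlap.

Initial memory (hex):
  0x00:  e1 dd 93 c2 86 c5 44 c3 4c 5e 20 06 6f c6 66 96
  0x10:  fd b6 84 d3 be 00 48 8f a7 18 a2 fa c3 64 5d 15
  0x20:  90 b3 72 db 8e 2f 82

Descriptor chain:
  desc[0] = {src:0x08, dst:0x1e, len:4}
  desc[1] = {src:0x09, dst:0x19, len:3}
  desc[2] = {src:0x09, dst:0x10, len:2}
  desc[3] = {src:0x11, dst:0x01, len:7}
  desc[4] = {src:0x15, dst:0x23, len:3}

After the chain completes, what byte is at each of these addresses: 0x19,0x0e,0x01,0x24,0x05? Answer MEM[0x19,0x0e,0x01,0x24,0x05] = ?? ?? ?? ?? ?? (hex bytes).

MEM[0x19,0x0e,0x01,0x24,0x05] = 5e 66 20 48 00

#0 dst[0x1e+4] := {0x4c,0x5e,0x20,0x06}
#1 dst[0x19+3] := {0x5e,0x20,0x06}
#2 dst[0x10+2] := {0x5e,0x20}
#3 dst[0x01+7] := {0x20,0x84,0xd3,0xbe,0x00,0x48,0x8f}
#4 dst[0x23+3] := {0x00,0x48,0x8f}
query mem[0x19]=0x5e, mem[0x0e]=0x66, mem[0x01]=0x20, mem[0x24]=0x48, mem[0x05]=0x00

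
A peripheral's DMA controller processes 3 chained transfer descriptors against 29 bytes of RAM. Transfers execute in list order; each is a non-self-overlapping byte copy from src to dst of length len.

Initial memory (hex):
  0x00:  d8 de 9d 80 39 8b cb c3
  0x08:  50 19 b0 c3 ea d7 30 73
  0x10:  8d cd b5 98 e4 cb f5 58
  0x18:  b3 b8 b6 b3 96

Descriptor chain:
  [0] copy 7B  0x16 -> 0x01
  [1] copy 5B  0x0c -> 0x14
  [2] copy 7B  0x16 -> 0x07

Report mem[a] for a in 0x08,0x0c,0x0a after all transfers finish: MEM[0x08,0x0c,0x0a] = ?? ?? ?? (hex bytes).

D0: mem[0x01..0x07] <- [f5 58 b3 b8 b6 b3 96]
D1: mem[0x14..0x18] <- [ea d7 30 73 8d]
D2: mem[0x07..0x0d] <- [30 73 8d b8 b6 b3 96]
query mem[0x08]=0x73, mem[0x0c]=0xb3, mem[0x0a]=0xb8

MEM[0x08,0x0c,0x0a] = 73 b3 b8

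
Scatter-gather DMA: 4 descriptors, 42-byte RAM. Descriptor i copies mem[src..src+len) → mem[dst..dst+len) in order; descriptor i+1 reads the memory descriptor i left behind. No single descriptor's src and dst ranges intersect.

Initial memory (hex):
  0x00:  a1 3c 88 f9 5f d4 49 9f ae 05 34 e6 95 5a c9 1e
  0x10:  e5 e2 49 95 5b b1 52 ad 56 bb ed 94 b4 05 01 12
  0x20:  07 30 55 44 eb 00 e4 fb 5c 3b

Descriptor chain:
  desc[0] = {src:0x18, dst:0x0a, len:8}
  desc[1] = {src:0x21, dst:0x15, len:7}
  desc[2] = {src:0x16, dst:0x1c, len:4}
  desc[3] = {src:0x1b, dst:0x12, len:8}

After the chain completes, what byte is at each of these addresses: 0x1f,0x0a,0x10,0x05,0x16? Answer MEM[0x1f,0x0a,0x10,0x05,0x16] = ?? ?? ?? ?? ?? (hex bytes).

MEM[0x1f,0x0a,0x10,0x05,0x16] = 00 56 01 d4 00

  after D0: wrote 8B at 0x0a = 56bbed94b4050112
  after D1: wrote 7B at 0x15 = 305544eb00e4fb
  after D2: wrote 4B at 0x1c = 5544eb00
  after D3: wrote 8B at 0x12 = fb5544eb00073055
query mem[0x1f]=0x00, mem[0x0a]=0x56, mem[0x10]=0x01, mem[0x05]=0xd4, mem[0x16]=0x00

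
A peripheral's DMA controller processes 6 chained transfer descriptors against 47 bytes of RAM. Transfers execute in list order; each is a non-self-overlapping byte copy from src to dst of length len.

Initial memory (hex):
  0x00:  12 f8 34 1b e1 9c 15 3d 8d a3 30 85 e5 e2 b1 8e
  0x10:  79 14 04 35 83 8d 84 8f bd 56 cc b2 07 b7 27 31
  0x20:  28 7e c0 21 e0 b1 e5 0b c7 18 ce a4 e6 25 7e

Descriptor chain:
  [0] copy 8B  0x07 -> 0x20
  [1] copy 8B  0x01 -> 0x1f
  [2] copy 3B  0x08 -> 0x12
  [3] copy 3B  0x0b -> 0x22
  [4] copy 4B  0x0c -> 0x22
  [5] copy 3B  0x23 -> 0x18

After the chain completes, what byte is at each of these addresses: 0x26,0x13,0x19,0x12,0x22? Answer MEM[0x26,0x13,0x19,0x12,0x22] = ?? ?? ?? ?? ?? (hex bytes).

MEM[0x26,0x13,0x19,0x12,0x22] = 8d a3 b1 8d e5

[0] 0x07->0x20 len=8 : 3d 8d a3 30 85 e5 e2 b1
[1] 0x01->0x1f len=8 : f8 34 1b e1 9c 15 3d 8d
[2] 0x08->0x12 len=3 : 8d a3 30
[3] 0x0b->0x22 len=3 : 85 e5 e2
[4] 0x0c->0x22 len=4 : e5 e2 b1 8e
[5] 0x23->0x18 len=3 : e2 b1 8e
query mem[0x26]=0x8d, mem[0x13]=0xa3, mem[0x19]=0xb1, mem[0x12]=0x8d, mem[0x22]=0xe5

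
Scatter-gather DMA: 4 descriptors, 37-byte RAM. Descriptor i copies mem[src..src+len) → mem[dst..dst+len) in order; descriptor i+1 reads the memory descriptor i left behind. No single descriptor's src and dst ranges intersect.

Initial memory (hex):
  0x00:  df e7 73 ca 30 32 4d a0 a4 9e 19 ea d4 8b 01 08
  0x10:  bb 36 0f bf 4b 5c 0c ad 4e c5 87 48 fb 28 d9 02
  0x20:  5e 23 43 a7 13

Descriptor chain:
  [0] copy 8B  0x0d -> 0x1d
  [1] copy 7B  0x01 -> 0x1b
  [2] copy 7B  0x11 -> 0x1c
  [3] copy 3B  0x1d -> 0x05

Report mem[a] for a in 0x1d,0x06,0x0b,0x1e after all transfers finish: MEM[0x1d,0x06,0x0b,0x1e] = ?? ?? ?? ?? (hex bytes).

[0] 0x0d->0x1d len=8 : 8b 01 08 bb 36 0f bf 4b
[1] 0x01->0x1b len=7 : e7 73 ca 30 32 4d a0
[2] 0x11->0x1c len=7 : 36 0f bf 4b 5c 0c ad
[3] 0x1d->0x05 len=3 : 0f bf 4b
query mem[0x1d]=0x0f, mem[0x06]=0xbf, mem[0x0b]=0xea, mem[0x1e]=0xbf

MEM[0x1d,0x06,0x0b,0x1e] = 0f bf ea bf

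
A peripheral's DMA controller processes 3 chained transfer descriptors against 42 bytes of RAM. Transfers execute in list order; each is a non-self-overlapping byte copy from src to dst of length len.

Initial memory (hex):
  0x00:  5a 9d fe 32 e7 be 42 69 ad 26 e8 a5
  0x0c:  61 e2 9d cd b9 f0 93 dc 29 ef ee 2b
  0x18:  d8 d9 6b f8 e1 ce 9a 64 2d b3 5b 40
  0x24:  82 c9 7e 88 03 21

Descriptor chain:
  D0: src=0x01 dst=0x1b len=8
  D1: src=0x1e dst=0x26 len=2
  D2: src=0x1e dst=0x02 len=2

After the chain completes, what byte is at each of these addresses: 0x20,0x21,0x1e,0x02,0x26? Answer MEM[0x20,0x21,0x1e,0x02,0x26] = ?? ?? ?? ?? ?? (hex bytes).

MEM[0x20,0x21,0x1e,0x02,0x26] = 42 69 e7 e7 e7

[0] 0x01->0x1b len=8 : 9d fe 32 e7 be 42 69 ad
[1] 0x1e->0x26 len=2 : e7 be
[2] 0x1e->0x02 len=2 : e7 be
query mem[0x20]=0x42, mem[0x21]=0x69, mem[0x1e]=0xe7, mem[0x02]=0xe7, mem[0x26]=0xe7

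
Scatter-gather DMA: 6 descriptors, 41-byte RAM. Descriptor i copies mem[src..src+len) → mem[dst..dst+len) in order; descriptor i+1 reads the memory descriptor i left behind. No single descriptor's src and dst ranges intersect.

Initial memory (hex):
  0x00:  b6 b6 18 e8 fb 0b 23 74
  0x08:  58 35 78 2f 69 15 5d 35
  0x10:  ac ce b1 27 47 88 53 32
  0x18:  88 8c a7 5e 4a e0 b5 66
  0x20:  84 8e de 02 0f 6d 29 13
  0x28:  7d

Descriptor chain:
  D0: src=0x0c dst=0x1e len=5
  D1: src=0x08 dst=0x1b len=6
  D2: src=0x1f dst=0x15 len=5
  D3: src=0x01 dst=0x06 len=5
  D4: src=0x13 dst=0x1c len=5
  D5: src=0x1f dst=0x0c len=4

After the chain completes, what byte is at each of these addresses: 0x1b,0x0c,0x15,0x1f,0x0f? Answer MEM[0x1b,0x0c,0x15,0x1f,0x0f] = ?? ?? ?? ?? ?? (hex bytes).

#0 dst[0x1e+5] := {0x69,0x15,0x5d,0x35,0xac}
#1 dst[0x1b+6] := {0x58,0x35,0x78,0x2f,0x69,0x15}
#2 dst[0x15+5] := {0x69,0x15,0x35,0xac,0x02}
#3 dst[0x06+5] := {0xb6,0x18,0xe8,0xfb,0x0b}
#4 dst[0x1c+5] := {0x27,0x47,0x69,0x15,0x35}
#5 dst[0x0c+4] := {0x15,0x35,0x35,0xac}
query mem[0x1b]=0x58, mem[0x0c]=0x15, mem[0x15]=0x69, mem[0x1f]=0x15, mem[0x0f]=0xac

MEM[0x1b,0x0c,0x15,0x1f,0x0f] = 58 15 69 15 ac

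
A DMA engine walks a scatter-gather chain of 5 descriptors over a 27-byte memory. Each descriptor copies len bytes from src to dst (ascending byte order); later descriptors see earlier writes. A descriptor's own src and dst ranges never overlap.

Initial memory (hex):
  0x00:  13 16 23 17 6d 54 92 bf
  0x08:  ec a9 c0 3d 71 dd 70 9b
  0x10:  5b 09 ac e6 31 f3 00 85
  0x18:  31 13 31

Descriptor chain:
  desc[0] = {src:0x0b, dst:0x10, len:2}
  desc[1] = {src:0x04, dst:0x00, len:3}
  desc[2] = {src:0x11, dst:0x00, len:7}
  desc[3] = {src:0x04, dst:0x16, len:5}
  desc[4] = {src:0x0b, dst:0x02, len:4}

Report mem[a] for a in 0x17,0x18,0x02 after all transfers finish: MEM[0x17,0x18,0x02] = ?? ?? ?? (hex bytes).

D0: mem[0x10..0x11] <- [3d 71]
D1: mem[0x00..0x02] <- [6d 54 92]
D2: mem[0x00..0x06] <- [71 ac e6 31 f3 00 85]
D3: mem[0x16..0x1a] <- [f3 00 85 bf ec]
D4: mem[0x02..0x05] <- [3d 71 dd 70]
query mem[0x17]=0x00, mem[0x18]=0x85, mem[0x02]=0x3d

MEM[0x17,0x18,0x02] = 00 85 3d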